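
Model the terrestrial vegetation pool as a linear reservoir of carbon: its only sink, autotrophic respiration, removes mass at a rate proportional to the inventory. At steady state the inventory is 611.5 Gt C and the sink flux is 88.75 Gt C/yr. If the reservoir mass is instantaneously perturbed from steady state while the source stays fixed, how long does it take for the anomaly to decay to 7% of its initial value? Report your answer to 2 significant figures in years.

For a linear reservoir the anomaly decays as exp(−t/τ) with τ = M/F = 611.5/88.75 = 6.890 yr.
exp(−t/τ) = 0.07 ⇒ t = −τ ln(0.07) = 6.890 × 2.659 = 18.32 yr.

18 yr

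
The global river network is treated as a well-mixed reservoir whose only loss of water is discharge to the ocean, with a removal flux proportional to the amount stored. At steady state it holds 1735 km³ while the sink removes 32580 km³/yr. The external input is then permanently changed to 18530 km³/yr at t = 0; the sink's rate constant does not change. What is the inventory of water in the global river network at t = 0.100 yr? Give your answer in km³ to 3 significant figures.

τ = M₀/F₀ = 1735/32580 = 0.05325 yr; rate constant k = 1/τ.
New steady state M_∞ = F₁/k = F₁·τ = 18530 × 0.05325 = 986.79 km³.
M(t) = M_∞ + (M₀ − M_∞)·e^(−t/τ); t/τ = 0.100/0.05325 = 1.878, so e^(−t/τ) = 0.1529.
M(t) = 986.79 + 748.2 × 0.1529 = 1101.2 km³.

1100 km³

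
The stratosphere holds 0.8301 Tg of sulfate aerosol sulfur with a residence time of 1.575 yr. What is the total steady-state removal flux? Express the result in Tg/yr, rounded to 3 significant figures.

0.527 Tg/yr

F = M / τ = 0.8301 / 1.575 = 0.5270 Tg/yr.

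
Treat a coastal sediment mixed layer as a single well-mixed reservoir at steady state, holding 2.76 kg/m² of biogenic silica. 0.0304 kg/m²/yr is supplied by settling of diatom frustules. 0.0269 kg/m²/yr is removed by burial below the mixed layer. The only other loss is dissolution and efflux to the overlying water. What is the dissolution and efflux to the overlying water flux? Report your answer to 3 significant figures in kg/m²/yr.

0.00350 kg/m²/yr

At steady state ΣF_in = ΣF_out.
ΣF_in = 0.030400 kg/m²/yr.
Dissolution and efflux to the overlying water flux = ΣF_in − (0.0269) = 0.030400 − 0.02690 = 0.003500 kg/m²/yr.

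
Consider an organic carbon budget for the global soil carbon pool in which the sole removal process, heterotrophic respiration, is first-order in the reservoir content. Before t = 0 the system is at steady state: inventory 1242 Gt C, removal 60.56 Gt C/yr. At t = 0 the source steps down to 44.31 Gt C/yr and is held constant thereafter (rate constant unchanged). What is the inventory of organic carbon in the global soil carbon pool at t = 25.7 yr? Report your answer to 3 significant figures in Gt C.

1000 Gt C

τ = M₀/F₀ = 1242/60.56 = 20.51 yr; rate constant k = 1/τ.
New steady state M_∞ = F₁/k = F₁·τ = 44.31 × 20.51 = 908.74 Gt C.
M(t) = M_∞ + (M₀ − M_∞)·e^(−t/τ); t/τ = 25.7/20.51 = 1.253, so e^(−t/τ) = 0.2856.
M(t) = 908.74 + 333.3 × 0.2856 = 1003.9 Gt C.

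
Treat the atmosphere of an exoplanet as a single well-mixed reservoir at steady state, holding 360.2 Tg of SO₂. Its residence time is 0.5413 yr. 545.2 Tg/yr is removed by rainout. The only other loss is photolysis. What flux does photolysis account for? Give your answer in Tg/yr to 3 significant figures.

Total removal F = M/τ = 360.2 / 0.5413 = 665.4 Tg/yr.
Photolysis = F − (545.2) = 665.4 − 545.2 = 120.2 Tg/yr.

120 Tg/yr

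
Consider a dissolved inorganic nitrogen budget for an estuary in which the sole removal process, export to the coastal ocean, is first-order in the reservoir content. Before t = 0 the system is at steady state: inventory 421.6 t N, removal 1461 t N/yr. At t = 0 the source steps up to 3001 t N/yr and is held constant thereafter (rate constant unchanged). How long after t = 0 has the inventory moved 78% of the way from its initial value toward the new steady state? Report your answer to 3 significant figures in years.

τ = M₀/F₀ = 421.6/1461 = 0.2886 yr.
The remaining gap fraction is e^(−t/τ); 78% covered ⇒ e^(−t/τ) = 0.220.
t = −τ ln(0.220) = 0.2886 × 1.514 = 0.4369 yr.

0.437 yr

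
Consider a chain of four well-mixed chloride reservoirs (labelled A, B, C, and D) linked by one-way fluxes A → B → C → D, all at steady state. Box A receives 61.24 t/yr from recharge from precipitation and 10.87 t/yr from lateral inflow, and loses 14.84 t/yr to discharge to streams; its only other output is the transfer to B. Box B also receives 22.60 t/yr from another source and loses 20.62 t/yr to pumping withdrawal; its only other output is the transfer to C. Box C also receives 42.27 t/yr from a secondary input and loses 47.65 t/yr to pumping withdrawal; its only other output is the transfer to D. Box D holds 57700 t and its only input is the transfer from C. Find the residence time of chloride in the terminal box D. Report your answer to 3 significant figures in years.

Box A: F(A→B) = (61.24 + 10.87) − 14.84 = 57.270 t/yr.
Box B: F(B→C) = (57.270 + 22.60) − 20.62 = 59.250 t/yr.
Box C: F(C→D) = (59.250 + 42.27) − 47.65 = 53.870 t/yr.
Box D throughput = its input = 53.870 t/yr; τ = 57700 / 53.870 = 1071 yr.

1070 yr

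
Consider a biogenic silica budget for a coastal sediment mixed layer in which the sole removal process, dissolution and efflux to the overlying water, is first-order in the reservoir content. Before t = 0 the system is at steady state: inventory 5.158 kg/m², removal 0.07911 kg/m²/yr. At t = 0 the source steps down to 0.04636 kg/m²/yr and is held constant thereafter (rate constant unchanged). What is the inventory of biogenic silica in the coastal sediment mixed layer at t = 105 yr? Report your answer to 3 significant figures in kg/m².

τ = M₀/F₀ = 5.158/0.07911 = 65.20 yr; rate constant k = 1/τ.
New steady state M_∞ = F₁/k = F₁·τ = 0.04636 × 65.20 = 3.0227 kg/m².
M(t) = M_∞ + (M₀ − M_∞)·e^(−t/τ); t/τ = 105/65.20 = 1.610, so e^(−t/τ) = 0.1998.
M(t) = 3.0227 + 2.135 × 0.1998 = 3.4493 kg/m².

3.45 kg/m²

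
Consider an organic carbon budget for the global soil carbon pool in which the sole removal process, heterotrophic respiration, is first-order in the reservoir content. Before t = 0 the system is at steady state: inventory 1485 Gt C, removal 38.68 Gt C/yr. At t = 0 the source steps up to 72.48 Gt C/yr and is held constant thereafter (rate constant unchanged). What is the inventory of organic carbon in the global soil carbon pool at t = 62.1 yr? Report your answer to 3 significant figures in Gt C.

τ = M₀/F₀ = 1485/38.68 = 38.39 yr; rate constant k = 1/τ.
New steady state M_∞ = F₁/k = F₁·τ = 72.48 × 38.39 = 2782.6 Gt C.
M(t) = M_∞ + (M₀ − M_∞)·e^(−t/τ); t/τ = 62.1/38.39 = 1.618, so e^(−t/τ) = 0.1984.
M(t) = 2782.6 − 1298 × 0.1984 = 2525.2 Gt C.

2530 Gt C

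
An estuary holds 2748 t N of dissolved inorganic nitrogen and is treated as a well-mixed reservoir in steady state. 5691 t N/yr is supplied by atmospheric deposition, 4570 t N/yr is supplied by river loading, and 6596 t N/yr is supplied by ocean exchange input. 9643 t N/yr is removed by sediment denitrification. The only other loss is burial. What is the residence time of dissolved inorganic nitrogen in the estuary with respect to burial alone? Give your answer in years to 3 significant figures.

0.381 yr

At steady state ΣF_in = ΣF_out.
ΣF_in = 5691 + 4570 + 6596 = 16857 t N/yr.
Burial flux = ΣF_in − (9643) = 16857 − 9643 = 7214 t N/yr.
τ = M / F = 2748 / 7214 = 0.3809 yr.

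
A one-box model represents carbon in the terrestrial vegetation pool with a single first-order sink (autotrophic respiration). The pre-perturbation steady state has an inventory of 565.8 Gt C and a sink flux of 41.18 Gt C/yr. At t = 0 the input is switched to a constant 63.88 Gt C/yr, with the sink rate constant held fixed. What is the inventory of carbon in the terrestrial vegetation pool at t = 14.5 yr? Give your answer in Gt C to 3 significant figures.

τ = M₀/F₀ = 565.8/41.18 = 13.74 yr; rate constant k = 1/τ.
New steady state M_∞ = F₁/k = F₁·τ = 63.88 × 13.74 = 877.69 Gt C.
M(t) = M_∞ + (M₀ − M_∞)·e^(−t/τ); t/τ = 14.5/13.74 = 1.055, so e^(−t/τ) = 0.3481.
M(t) = 877.69 − 311.9 × 0.3481 = 769.13 Gt C.

769 Gt C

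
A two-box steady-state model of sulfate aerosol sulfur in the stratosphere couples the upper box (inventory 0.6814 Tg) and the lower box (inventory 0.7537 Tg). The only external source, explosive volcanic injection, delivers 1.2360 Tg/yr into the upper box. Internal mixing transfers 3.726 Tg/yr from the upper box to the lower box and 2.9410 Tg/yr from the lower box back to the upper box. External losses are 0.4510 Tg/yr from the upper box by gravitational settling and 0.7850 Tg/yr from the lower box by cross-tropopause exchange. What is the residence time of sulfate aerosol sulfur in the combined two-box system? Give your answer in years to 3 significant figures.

1.16 yr

Residence time in the combined system uses the total inventory and the total *external* removal — internal exchanges between the two boxes cancel.
M_total = 0.6814 + 0.7537 = 1.4351 Tg.
ΣF_external_out = 0.4510 + 0.7850 = 1.2360 Tg/yr.
τ = M_total / ΣF_ext = 1.4351 / 1.2360 = 1.161 yr.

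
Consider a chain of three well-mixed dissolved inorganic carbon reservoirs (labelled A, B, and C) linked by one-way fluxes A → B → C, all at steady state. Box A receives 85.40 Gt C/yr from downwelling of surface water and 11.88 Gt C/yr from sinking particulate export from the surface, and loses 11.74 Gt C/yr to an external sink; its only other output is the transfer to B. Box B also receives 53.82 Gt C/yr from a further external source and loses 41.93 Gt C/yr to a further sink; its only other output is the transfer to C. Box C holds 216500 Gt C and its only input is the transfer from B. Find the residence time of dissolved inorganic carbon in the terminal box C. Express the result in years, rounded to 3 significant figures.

2220 yr

Box A: F(A→B) = (85.40 + 11.88) − 11.74 = 85.540 Gt C/yr.
Box B: F(B→C) = (85.540 + 53.82) − 41.93 = 97.430 Gt C/yr.
Box C throughput = its input = 97.430 Gt C/yr; τ = 216500 / 97.430 = 2222 yr.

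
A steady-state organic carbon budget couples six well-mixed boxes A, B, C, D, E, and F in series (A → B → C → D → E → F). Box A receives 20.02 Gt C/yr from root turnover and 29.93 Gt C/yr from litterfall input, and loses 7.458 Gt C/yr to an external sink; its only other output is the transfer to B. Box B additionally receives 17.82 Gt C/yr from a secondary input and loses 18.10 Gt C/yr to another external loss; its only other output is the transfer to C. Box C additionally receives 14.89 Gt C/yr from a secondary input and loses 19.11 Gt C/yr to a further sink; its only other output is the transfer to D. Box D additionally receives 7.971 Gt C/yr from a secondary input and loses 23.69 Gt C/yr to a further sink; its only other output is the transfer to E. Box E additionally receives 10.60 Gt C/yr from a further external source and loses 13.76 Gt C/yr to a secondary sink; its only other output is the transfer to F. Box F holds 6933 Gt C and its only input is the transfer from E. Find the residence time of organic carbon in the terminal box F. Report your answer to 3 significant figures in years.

363 yr

Box A: F(A→B) = (20.02 + 29.93) − 7.458 = 42.492 Gt C/yr.
Box B: F(B→C) = (42.492 + 17.82) − 18.10 = 42.212 Gt C/yr.
Box C: F(C→D) = (42.212 + 14.89) − 19.11 = 37.992 Gt C/yr.
Box D: F(D→E) = (37.992 + 7.971) − 23.69 = 22.273 Gt C/yr.
Box E: F(E→F) = (22.273 + 10.60) − 13.76 = 19.113 Gt C/yr.
Box F throughput = its input = 19.113 Gt C/yr; τ = 6933 / 19.113 = 362.7 yr.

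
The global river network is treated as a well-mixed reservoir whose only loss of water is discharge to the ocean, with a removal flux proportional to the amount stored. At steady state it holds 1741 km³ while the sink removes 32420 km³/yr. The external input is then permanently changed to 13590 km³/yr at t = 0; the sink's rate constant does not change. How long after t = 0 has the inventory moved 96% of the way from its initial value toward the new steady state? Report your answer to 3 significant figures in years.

τ = M₀/F₀ = 1741/32420 = 0.05370 yr.
The remaining gap fraction is e^(−t/τ); 96% covered ⇒ e^(−t/τ) = 0.0400.
t = −τ ln(0.0400) = 0.05370 × 3.219 = 0.1729 yr.

0.173 yr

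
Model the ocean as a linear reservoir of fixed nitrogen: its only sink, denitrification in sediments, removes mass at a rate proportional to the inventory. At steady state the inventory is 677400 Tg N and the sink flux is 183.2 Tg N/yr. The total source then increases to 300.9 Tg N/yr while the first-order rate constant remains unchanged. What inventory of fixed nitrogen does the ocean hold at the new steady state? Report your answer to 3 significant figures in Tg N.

Rate constant k = F/M = 183.2 / 677400 = 0.0002704 yr⁻¹.
At the new steady state, source = k·M_new ⇒ M_new = 300.9 / 0.0002704 = 1.113×10^6 Tg N.
(Equivalently M_new = M × F_new/F_old = 677400 × 300.9/183.2.)

1.11×10^6 Tg N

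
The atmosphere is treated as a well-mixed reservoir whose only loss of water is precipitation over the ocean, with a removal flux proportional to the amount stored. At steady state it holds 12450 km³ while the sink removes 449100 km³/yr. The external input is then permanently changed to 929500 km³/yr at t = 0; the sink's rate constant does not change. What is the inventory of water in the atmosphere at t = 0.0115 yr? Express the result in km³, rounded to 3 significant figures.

17000 km³

Residence time τ = M₀/F₀ = 0.02772 yr. The eventual steady state is M_∞ = M₀·(F₁/F₀) = 12450 × 929500/449100 = 25768 km³.
The anomaly ΔM(t) = M(t) − M_∞ decays as ΔM₀·e^(−t/τ) with ΔM₀ = 12450 − 25768 = −13320 km³.
At t = 0.0115 yr, e^(−t/τ) = e^(−0.4148) = 0.6605, so ΔM = −8796 km³ and M = 25768 − 8796 = 16972 km³.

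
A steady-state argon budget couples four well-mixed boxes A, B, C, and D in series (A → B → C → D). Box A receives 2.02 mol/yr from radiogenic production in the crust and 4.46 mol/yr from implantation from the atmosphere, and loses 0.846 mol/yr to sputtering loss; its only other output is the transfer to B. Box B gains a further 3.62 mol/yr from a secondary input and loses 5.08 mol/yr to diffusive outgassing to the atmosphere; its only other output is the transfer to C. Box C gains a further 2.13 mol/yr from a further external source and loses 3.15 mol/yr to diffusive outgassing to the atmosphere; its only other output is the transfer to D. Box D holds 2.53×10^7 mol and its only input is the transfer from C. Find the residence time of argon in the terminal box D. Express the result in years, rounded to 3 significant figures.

Box A: F(A→B) = (2.02 + 4.46) − 0.846 = 5.6340 mol/yr.
Box B: F(B→C) = (5.6340 + 3.62) − 5.08 = 4.1740 mol/yr.
Box C: F(C→D) = (4.1740 + 2.13) − 3.15 = 3.1540 mol/yr.
Box D throughput = its input = 3.1540 mol/yr; τ = 2.53×10^7 / 3.1540 = 8.022×10^6 yr.

8.02×10^6 yr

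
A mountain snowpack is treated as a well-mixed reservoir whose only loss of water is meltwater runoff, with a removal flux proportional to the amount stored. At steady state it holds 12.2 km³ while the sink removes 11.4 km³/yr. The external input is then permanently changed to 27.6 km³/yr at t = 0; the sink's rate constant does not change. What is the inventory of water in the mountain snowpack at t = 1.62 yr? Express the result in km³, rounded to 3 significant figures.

25.7 km³

τ = M₀/F₀ = 12.2/11.4 = 1.070 yr; rate constant k = 1/τ.
New steady state M_∞ = F₁/k = F₁·τ = 27.6 × 1.070 = 29.537 km³.
M(t) = M_∞ + (M₀ − M_∞)·e^(−t/τ); t/τ = 1.62/1.070 = 1.514, so e^(−t/τ) = 0.2201.
M(t) = 29.537 − 17.34 × 0.2201 = 25.721 km³.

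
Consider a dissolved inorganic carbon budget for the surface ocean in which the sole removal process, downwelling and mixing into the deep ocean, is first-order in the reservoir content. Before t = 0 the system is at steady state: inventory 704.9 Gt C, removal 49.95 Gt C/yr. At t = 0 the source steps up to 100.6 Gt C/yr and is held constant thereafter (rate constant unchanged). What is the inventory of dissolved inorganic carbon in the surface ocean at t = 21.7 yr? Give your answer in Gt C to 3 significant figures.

τ = M₀/F₀ = 704.9/49.95 = 14.11 yr; rate constant k = 1/τ.
New steady state M_∞ = F₁/k = F₁·τ = 100.6 × 14.11 = 1419.7 Gt C.
M(t) = M_∞ + (M₀ − M_∞)·e^(−t/τ); t/τ = 21.7/14.11 = 1.538, so e^(−t/τ) = 0.2149.
M(t) = 1419.7 − 714.8 × 0.2149 = 1266.1 Gt C.

1270 Gt C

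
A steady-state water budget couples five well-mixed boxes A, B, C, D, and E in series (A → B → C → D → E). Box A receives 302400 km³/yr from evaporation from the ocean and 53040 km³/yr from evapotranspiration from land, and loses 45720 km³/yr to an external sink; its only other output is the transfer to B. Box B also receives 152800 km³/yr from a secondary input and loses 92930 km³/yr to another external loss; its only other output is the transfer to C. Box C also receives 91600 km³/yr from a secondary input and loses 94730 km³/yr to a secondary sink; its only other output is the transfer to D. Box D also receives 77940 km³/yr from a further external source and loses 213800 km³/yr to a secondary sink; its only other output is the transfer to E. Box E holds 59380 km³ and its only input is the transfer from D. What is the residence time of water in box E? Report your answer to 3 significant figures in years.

0.258 yr

Box A: F(A→B) = (302400 + 53040) − 45720 = 309720 km³/yr.
Box B: F(B→C) = (309720 + 152800) − 92930 = 369590 km³/yr.
Box C: F(C→D) = (369590 + 91600) − 94730 = 366460 km³/yr.
Box D: F(D→E) = (366460 + 77940) − 213800 = 230600 km³/yr.
Box E throughput = its input = 230600 km³/yr; τ = 59380 / 230600 = 0.2575 yr.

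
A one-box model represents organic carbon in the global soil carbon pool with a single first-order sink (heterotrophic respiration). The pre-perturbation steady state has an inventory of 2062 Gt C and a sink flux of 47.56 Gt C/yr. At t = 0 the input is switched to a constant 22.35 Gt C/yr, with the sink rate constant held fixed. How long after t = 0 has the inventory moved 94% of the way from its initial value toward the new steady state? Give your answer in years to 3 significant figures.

τ = M₀/F₀ = 2062/47.56 = 43.36 yr.
The remaining gap fraction is e^(−t/τ); 94% covered ⇒ e^(−t/τ) = 0.0600.
t = −τ ln(0.0600) = 43.36 × 2.813 = 122.0 yr.

122 yr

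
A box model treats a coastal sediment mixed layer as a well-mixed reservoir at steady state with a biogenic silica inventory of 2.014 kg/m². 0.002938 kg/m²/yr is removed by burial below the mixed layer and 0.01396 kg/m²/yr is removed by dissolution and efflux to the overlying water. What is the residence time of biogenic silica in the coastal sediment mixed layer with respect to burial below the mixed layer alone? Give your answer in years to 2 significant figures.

690 yr

Residence time with respect to a single sink: τ = M / F_sink.
τ = 2.014 / 0.002938 = 685.5 yr.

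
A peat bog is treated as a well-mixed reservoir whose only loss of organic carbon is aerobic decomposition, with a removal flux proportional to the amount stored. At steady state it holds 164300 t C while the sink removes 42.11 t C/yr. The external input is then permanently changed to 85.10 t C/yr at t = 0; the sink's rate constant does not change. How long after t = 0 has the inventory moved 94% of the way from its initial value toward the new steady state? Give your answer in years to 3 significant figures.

τ = M₀/F₀ = 164300/42.11 = 3902 yr.
The remaining gap fraction is e^(−t/τ); 94% covered ⇒ e^(−t/τ) = 0.0600.
t = −τ ln(0.0600) = 3902 × 2.813 = 10980 yr.

11000 yr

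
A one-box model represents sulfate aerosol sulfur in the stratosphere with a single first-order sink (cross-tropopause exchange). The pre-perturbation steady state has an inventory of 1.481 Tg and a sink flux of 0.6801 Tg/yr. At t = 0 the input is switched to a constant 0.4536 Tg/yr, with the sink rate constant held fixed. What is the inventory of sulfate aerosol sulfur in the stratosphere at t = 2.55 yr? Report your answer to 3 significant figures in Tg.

1.14 Tg

τ = M₀/F₀ = 1.481/0.6801 = 2.178 yr; rate constant k = 1/τ.
New steady state M_∞ = F₁/k = F₁·τ = 0.4536 × 2.178 = 0.98777 Tg.
M(t) = M_∞ + (M₀ − M_∞)·e^(−t/τ); t/τ = 2.55/2.178 = 1.171, so e^(−t/τ) = 0.3101.
M(t) = 0.98777 + 0.4932 × 0.3101 = 1.1407 Tg.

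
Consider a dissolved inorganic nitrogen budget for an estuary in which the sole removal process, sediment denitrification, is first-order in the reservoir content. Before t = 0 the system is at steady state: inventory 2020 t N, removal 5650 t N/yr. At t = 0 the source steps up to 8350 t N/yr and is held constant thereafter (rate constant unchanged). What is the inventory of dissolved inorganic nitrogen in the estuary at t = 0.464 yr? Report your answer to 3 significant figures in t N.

Residence time τ = M₀/F₀ = 0.3575 yr. The eventual steady state is M_∞ = M₀·(F₁/F₀) = 2020 × 8350/5650 = 2985.3 t N.
The anomaly ΔM(t) = M(t) − M_∞ decays as ΔM₀·e^(−t/τ) with ΔM₀ = 2020 − 2985.3 = −965.3 t N.
At t = 0.464 yr, e^(−t/τ) = e^(−1.298) = 0.2731, so ΔM = −263.7 t N and M = 2985.3 − 263.7 = 2721.7 t N.

2720 t N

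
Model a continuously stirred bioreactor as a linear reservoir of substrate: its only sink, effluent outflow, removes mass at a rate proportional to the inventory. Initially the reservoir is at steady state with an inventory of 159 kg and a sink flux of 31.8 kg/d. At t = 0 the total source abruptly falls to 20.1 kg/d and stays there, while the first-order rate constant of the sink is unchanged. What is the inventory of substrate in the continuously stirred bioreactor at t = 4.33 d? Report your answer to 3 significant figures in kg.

τ = M₀/F₀ = 159/31.8 = 5.000 d; rate constant k = 1/τ.
New steady state M_∞ = F₁/k = F₁·τ = 20.1 × 5.000 = 100.50 kg.
M(t) = M_∞ + (M₀ − M_∞)·e^(−t/τ); t/τ = 4.33/5.000 = 0.8660, so e^(−t/τ) = 0.4206.
M(t) = 100.50 + 58.50 × 0.4206 = 125.11 kg.

125 kg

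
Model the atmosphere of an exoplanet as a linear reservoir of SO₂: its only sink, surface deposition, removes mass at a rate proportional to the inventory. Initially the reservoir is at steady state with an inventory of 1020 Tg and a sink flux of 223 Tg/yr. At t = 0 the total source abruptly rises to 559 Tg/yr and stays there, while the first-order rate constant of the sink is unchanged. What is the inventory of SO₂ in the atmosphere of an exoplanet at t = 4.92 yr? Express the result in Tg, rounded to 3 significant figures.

2030 Tg

τ = M₀/F₀ = 1020/223 = 4.574 yr; rate constant k = 1/τ.
New steady state M_∞ = F₁/k = F₁·τ = 559 × 4.574 = 2556.9 Tg.
M(t) = M_∞ + (M₀ − M_∞)·e^(−t/τ); t/τ = 4.92/4.574 = 1.076, so e^(−t/τ) = 0.3411.
M(t) = 2556.9 − 1537 × 0.3411 = 2032.7 Tg.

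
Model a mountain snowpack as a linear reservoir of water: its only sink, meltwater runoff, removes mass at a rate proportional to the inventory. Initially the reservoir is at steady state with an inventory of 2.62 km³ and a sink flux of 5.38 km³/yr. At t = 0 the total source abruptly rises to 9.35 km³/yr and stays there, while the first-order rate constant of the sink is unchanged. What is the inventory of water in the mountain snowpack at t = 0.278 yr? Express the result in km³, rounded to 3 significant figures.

The sink rate constant is k = F₀/M₀ = 5.38/2.62 = 2.053 yr⁻¹.
Solving dM/dt = F₁ − kM with M(0) = M₀ gives M(t) = F₁/k + (M₀ − F₁/k)·e^(−kt).
F₁/k = 9.35/2.053 = 4.5533 km³; kt = 2.053 × 0.278 = 0.5709, e^(−kt) = 0.5650.
M(0.278) = 4.5533 + (2.62 − 4.5533) × 0.5650 = 4.5533 − 1.092 = 3.4609 km³.

3.46 km³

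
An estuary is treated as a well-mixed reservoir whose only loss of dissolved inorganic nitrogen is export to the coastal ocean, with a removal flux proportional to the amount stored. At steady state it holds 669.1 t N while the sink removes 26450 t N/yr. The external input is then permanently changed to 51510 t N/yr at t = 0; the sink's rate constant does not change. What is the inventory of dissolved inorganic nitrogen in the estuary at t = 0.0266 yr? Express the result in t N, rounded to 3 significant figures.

Residence time τ = M₀/F₀ = 0.02530 yr. The eventual steady state is M_∞ = M₀·(F₁/F₀) = 669.1 × 51510/26450 = 1303.0 t N.
The anomaly ΔM(t) = M(t) − M_∞ decays as ΔM₀·e^(−t/τ) with ΔM₀ = 669.1 − 1303.0 = −633.9 t N.
At t = 0.0266 yr, e^(−t/τ) = e^(−1.052) = 0.3494, so ΔM = −221.5 t N and M = 1303.0 − 221.5 = 1081.5 t N.

1080 t N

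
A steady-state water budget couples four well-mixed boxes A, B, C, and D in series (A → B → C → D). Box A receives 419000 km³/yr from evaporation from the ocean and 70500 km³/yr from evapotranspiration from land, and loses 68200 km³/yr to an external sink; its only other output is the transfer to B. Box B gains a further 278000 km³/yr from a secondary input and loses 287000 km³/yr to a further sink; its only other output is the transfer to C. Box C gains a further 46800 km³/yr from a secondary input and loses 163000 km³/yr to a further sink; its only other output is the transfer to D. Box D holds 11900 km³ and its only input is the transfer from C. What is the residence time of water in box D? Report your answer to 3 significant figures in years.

0.0402 yr

Box A: F(A→B) = (419000 + 70500) − 68200 = 421300 km³/yr.
Box B: F(B→C) = (421300 + 278000) − 287000 = 412300 km³/yr.
Box C: F(C→D) = (412300 + 46800) − 163000 = 296100 km³/yr.
Box D throughput = its input = 296100 km³/yr; τ = 11900 / 296100 = 0.04019 yr.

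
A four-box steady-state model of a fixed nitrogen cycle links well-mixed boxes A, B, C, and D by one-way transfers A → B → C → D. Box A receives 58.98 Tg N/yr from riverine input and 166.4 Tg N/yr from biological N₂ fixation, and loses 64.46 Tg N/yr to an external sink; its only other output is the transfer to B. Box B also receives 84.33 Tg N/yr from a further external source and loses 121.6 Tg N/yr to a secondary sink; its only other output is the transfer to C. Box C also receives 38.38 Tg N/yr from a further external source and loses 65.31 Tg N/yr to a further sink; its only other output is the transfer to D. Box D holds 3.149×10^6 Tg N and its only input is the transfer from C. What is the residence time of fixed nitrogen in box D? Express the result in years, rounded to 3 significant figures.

Box A: F(A→B) = (58.98 + 166.4) − 64.46 = 160.92 Tg N/yr.
Box B: F(B→C) = (160.92 + 84.33) − 121.6 = 123.65 Tg N/yr.
Box C: F(C→D) = (123.65 + 38.38) − 65.31 = 96.720 Tg N/yr.
Box D throughput = its input = 96.720 Tg N/yr; τ = 3.149×10^6 / 96.720 = 32560 yr.

32600 yr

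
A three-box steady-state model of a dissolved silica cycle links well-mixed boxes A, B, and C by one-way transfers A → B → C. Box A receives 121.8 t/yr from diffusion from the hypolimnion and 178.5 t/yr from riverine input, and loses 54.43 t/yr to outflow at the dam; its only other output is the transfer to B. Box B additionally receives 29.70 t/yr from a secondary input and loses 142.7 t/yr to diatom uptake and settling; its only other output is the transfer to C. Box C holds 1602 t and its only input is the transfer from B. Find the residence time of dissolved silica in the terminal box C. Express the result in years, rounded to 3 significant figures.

12.1 yr

Box A: F(A→B) = (121.8 + 178.5) − 54.43 = 245.87 t/yr.
Box B: F(B→C) = (245.87 + 29.70) − 142.7 = 132.87 t/yr.
Box C throughput = its input = 132.87 t/yr; τ = 1602 / 132.87 = 12.06 yr.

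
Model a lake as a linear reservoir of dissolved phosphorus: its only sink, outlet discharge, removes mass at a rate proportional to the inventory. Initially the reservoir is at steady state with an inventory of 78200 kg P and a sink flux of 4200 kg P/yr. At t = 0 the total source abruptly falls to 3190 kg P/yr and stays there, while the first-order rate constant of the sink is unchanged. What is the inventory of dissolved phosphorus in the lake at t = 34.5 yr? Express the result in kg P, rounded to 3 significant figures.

62300 kg P

τ = M₀/F₀ = 78200/4200 = 18.62 yr; rate constant k = 1/τ.
New steady state M_∞ = F₁/k = F₁·τ = 3190 × 18.62 = 59395 kg P.
M(t) = M_∞ + (M₀ − M_∞)·e^(−t/τ); t/τ = 34.5/18.62 = 1.853, so e^(−t/τ) = 0.1568.
M(t) = 59395 + 18810 × 0.1568 = 62343 kg P.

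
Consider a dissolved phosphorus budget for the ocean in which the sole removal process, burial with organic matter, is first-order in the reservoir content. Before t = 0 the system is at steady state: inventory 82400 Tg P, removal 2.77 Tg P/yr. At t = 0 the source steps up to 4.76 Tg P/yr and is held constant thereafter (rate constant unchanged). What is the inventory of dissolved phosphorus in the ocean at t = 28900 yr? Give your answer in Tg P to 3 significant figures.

The sink rate constant is k = F₀/M₀ = 2.77/82400 = 3.362×10^-5 yr⁻¹.
Solving dM/dt = F₁ − kM with M(0) = M₀ gives M(t) = F₁/k + (M₀ − F₁/k)·e^(−kt).
F₁/k = 4.76/3.362×10^-5 = 141600 Tg P; kt = 3.362×10^-5 × 28900 = 0.9715, e^(−kt) = 0.3785.
M(28900) = 141600 + (82400 − 141600) × 0.3785 = 141600 − 22410 = 119190 Tg P.

119000 Tg P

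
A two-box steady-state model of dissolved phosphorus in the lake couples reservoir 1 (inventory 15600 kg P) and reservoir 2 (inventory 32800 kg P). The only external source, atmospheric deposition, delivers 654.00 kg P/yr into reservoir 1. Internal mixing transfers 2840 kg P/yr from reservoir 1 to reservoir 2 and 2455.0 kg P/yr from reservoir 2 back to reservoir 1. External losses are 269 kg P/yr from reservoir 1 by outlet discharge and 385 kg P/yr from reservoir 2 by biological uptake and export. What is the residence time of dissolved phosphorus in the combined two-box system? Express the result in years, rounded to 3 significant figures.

74.0 yr

For the system as a whole, the A↔B exchange is internal and contributes nothing to the throughput; only the external sinks remove mass.
M_total = 15600 + 32800 = 48400 kg P.
ΣF_external_out = 269 + 385 = 654.00 kg P/yr.
τ = M_total / ΣF_ext = 48400 / 654.00 = 74.01 yr.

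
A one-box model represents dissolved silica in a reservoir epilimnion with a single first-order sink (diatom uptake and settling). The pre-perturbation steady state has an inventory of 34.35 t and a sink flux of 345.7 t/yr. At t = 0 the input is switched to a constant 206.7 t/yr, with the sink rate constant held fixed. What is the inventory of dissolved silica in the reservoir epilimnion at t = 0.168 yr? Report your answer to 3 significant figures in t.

23.1 t

τ = M₀/F₀ = 34.35/345.7 = 0.09936 yr; rate constant k = 1/τ.
New steady state M_∞ = F₁/k = F₁·τ = 206.7 × 0.09936 = 20.538 t.
M(t) = M_∞ + (M₀ − M_∞)·e^(−t/τ); t/τ = 0.168/0.09936 = 1.691, so e^(−t/τ) = 0.1844.
M(t) = 20.538 + 13.81 × 0.1844 = 23.085 t.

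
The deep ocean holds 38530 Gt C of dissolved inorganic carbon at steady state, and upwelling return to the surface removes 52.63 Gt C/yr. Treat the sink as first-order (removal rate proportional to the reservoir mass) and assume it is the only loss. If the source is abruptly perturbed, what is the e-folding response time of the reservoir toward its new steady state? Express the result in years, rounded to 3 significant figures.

For a linear reservoir the response time equals the residence time τ = M/F.
τ = 38530 / 52.63 = 732.1 yr.

732 yr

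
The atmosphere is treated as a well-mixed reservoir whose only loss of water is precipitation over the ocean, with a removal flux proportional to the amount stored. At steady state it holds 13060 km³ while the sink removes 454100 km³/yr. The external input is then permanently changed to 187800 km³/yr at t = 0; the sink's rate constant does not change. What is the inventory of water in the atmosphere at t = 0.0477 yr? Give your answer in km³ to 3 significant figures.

Residence time τ = M₀/F₀ = 0.02876 yr. The eventual steady state is M_∞ = M₀·(F₁/F₀) = 13060 × 187800/454100 = 5401.2 km³.
The anomaly ΔM(t) = M(t) − M_∞ decays as ΔM₀·e^(−t/τ) with ΔM₀ = 13060 − 5401.2 = 7659 km³.
At t = 0.0477 yr, e^(−t/τ) = e^(−1.659) = 0.1904, so ΔM = 1458 km³ and M = 5401.2 + 1458 = 6859.5 km³.

6860 km³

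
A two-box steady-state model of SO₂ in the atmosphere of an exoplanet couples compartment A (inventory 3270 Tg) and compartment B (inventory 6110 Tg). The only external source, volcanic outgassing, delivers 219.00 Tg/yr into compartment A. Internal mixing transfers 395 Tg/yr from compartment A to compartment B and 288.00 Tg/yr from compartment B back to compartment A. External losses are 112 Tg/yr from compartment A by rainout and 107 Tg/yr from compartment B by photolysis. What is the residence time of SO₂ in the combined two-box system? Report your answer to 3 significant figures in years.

Residence time in the combined system uses the total inventory and the total *external* removal — internal exchanges between the two boxes cancel.
M_total = 3270 + 6110 = 9380.0 Tg.
ΣF_external_out = 112 + 107 = 219.00 Tg/yr.
τ = M_total / ΣF_ext = 9380.0 / 219.00 = 42.83 yr.

42.8 yr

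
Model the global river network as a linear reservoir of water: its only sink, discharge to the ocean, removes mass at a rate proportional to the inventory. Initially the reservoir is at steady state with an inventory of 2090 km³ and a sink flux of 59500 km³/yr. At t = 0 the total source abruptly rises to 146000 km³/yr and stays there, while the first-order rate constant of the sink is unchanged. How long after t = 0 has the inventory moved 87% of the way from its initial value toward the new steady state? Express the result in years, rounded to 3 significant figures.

0.0717 yr

τ = M₀/F₀ = 2090/59500 = 0.03513 yr.
The remaining gap fraction is e^(−t/τ); 87% covered ⇒ e^(−t/τ) = 0.130.
t = −τ ln(0.130) = 0.03513 × 2.040 = 0.07166 yr.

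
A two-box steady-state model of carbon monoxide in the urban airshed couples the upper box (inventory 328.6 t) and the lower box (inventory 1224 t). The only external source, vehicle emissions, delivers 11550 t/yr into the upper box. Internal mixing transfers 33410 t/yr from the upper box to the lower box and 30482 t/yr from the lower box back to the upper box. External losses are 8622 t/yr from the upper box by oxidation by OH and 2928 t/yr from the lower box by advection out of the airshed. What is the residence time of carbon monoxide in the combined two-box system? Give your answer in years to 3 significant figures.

0.134 yr

Residence time in the combined system uses the total inventory and the total *external* removal — internal exchanges between the two boxes cancel.
M_total = 328.6 + 1224 = 1552.6 t.
ΣF_external_out = 8622 + 2928 = 11550 t/yr.
τ = M_total / ΣF_ext = 1552.6 / 11550 = 0.1344 yr.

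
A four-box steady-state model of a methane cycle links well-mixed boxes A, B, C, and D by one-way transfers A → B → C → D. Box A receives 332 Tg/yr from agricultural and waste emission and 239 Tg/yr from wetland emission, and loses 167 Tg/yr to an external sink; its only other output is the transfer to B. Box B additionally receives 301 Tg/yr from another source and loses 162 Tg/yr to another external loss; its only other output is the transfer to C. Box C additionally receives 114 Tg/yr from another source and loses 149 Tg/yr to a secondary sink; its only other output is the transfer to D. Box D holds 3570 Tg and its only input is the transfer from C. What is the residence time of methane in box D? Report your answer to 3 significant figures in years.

Box A: F(A→B) = (332 + 239) − 167 = 404.00 Tg/yr.
Box B: F(B→C) = (404.00 + 301) − 162 = 543.00 Tg/yr.
Box C: F(C→D) = (543.00 + 114) − 149 = 508.00 Tg/yr.
Box D throughput = its input = 508.00 Tg/yr; τ = 3570 / 508.00 = 7.028 yr.

7.03 yr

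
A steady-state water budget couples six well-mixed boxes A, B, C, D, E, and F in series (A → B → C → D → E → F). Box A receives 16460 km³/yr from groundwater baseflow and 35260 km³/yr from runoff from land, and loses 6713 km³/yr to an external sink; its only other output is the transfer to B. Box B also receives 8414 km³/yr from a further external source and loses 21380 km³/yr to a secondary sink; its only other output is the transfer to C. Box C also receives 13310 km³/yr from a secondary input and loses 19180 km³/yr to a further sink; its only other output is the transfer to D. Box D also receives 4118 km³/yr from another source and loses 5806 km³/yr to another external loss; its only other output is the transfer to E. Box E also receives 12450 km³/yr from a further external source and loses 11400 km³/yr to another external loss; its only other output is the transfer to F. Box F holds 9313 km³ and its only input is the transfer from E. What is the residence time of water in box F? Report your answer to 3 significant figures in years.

0.365 yr

Box A: F(A→B) = (16460 + 35260) − 6713 = 45007 km³/yr.
Box B: F(B→C) = (45007 + 8414) − 21380 = 32041 km³/yr.
Box C: F(C→D) = (32041 + 13310) − 19180 = 26171 km³/yr.
Box D: F(D→E) = (26171 + 4118) − 5806 = 24483 km³/yr.
Box E: F(E→F) = (24483 + 12450) − 11400 = 25533 km³/yr.
Box F throughput = its input = 25533 km³/yr; τ = 9313 / 25533 = 0.3647 yr.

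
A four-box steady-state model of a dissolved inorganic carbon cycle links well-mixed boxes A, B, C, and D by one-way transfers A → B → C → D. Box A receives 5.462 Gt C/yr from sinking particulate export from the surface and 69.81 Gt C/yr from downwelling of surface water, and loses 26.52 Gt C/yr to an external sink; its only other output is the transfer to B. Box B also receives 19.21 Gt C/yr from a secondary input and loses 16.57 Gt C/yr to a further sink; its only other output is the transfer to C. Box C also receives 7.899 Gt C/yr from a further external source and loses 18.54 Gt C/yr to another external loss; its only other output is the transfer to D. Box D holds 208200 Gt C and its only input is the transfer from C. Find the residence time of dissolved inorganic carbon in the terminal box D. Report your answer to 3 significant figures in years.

5110 yr

Box A: F(A→B) = (5.462 + 69.81) − 26.52 = 48.752 Gt C/yr.
Box B: F(B→C) = (48.752 + 19.21) − 16.57 = 51.392 Gt C/yr.
Box C: F(C→D) = (51.392 + 7.899) − 18.54 = 40.751 Gt C/yr.
Box D throughput = its input = 40.751 Gt C/yr; τ = 208200 / 40.751 = 5109 yr.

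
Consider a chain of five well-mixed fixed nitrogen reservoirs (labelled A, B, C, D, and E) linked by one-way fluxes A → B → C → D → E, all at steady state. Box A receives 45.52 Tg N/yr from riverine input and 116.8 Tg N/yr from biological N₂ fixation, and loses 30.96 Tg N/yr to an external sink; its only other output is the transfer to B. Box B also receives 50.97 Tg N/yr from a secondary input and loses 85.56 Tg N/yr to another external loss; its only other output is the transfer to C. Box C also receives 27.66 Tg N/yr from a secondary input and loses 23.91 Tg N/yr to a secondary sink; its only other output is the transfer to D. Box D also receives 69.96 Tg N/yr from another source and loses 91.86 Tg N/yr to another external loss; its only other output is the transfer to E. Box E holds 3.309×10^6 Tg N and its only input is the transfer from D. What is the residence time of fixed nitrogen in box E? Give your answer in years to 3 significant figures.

Box A: F(A→B) = (45.52 + 116.8) − 30.96 = 131.36 Tg N/yr.
Box B: F(B→C) = (131.36 + 50.97) − 85.56 = 96.770 Tg N/yr.
Box C: F(C→D) = (96.770 + 27.66) − 23.91 = 100.52 Tg N/yr.
Box D: F(D→E) = (100.52 + 69.96) − 91.86 = 78.620 Tg N/yr.
Box E throughput = its input = 78.620 Tg N/yr; τ = 3.309×10^6 / 78.620 = 42090 yr.

42100 yr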